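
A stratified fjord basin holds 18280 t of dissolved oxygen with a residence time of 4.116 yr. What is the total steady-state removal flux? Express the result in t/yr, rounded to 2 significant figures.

4400 t/yr

F = M / τ = 18280 / 4.116 = 4441 t/yr.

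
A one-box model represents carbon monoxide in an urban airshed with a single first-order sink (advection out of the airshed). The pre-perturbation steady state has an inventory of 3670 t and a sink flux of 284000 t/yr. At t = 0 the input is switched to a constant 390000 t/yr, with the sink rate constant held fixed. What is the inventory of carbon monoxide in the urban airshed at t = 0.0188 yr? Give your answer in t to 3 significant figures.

τ = M₀/F₀ = 3670/284000 = 0.01292 yr; rate constant k = 1/τ.
New steady state M_∞ = F₁/k = F₁·τ = 390000 × 0.01292 = 5039.8 t.
M(t) = M_∞ + (M₀ − M_∞)·e^(−t/τ); t/τ = 0.0188/0.01292 = 1.455, so e^(−t/τ) = 0.2334.
M(t) = 5039.8 − 1370 × 0.2334 = 4720.0 t.

4720 t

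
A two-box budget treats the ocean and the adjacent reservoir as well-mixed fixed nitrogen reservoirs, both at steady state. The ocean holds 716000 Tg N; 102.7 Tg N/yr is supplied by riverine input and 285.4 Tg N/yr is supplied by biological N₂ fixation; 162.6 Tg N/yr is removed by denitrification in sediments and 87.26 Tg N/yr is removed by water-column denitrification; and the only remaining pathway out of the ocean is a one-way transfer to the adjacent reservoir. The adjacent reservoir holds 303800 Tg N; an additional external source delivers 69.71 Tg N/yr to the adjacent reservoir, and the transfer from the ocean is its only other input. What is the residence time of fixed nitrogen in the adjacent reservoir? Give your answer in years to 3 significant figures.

1460 yr

Balance the ocean: ΣF_in = 102.7 + 285.4 = 388.10 Tg N/yr.
Transfer to the adjacent reservoir = ΣF_in − (162.6 + 87.26) = 138.24 Tg N/yr.
Total input to the adjacent reservoir = 138.24 + 69.71 = 207.95 Tg N/yr; at steady state this equals its total output.
τ = M / F = 303800 / 207.95 = 1461 yr.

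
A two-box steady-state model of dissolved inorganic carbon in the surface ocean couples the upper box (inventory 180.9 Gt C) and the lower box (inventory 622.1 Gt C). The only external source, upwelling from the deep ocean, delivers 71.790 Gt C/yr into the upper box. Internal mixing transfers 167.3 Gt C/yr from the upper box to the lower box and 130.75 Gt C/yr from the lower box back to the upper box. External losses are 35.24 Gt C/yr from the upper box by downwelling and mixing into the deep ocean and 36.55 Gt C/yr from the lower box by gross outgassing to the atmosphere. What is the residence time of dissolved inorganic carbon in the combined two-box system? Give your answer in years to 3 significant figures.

Treat the two boxes together as one reservoir: the mixing fluxes between them are internal recycling, so τ = ΣM / Σ(external losses).
M_total = 180.9 + 622.1 = 803.00 Gt C.
ΣF_external_out = 35.24 + 36.55 = 71.790 Gt C/yr.
τ = M_total / ΣF_ext = 803.00 / 71.790 = 11.19 yr.

11.2 yr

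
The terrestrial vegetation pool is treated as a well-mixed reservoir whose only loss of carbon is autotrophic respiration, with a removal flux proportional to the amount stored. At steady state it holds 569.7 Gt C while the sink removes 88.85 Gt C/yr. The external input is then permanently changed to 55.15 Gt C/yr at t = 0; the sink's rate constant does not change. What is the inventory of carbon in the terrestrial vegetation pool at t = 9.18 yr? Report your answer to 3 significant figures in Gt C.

405 Gt C

The sink rate constant is k = F₀/M₀ = 88.85/569.7 = 0.1560 yr⁻¹.
Solving dM/dt = F₁ − kM with M(0) = M₀ gives M(t) = F₁/k + (M₀ − F₁/k)·e^(−kt).
F₁/k = 55.15/0.1560 = 353.62 Gt C; kt = 0.1560 × 9.18 = 1.432, e^(−kt) = 0.2389.
M(9.18) = 353.62 + (569.7 − 353.62) × 0.2389 = 353.62 + 51.62 = 405.24 Gt C.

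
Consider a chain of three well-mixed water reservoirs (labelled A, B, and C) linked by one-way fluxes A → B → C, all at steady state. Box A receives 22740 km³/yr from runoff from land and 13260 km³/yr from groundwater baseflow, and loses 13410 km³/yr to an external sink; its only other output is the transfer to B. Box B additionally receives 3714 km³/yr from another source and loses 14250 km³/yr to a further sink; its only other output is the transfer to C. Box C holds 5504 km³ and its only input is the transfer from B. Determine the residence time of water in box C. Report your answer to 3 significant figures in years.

0.457 yr

Box A: F(A→B) = (22740 + 13260) − 13410 = 22590 km³/yr.
Box B: F(B→C) = (22590 + 3714) − 14250 = 12054 km³/yr.
Box C throughput = its input = 12054 km³/yr; τ = 5504 / 12054 = 0.4566 yr.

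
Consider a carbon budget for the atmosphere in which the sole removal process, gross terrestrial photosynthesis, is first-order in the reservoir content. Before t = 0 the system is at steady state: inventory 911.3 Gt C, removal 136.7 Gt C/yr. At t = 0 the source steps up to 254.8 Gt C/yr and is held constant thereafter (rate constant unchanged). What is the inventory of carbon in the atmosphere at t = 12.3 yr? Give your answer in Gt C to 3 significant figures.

1570 Gt C

The sink rate constant is k = F₀/M₀ = 136.7/911.3 = 0.1500 yr⁻¹.
Solving dM/dt = F₁ − kM with M(0) = M₀ gives M(t) = F₁/k + (M₀ − F₁/k)·e^(−kt).
F₁/k = 254.8/0.1500 = 1698.6 Gt C; kt = 0.1500 × 12.3 = 1.845, e^(−kt) = 0.1580.
M(12.3) = 1698.6 + (911.3 − 1698.6) × 0.1580 = 1698.6 − 124.4 = 1574.2 Gt C.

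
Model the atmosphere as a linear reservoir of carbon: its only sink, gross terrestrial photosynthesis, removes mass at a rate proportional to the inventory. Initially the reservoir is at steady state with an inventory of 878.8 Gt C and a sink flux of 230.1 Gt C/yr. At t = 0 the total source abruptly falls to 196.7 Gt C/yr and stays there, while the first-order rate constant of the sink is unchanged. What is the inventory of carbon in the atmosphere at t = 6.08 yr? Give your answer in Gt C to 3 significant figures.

The sink rate constant is k = F₀/M₀ = 230.1/878.8 = 0.2618 yr⁻¹.
Solving dM/dt = F₁ − kM with M(0) = M₀ gives M(t) = F₁/k + (M₀ − F₁/k)·e^(−kt).
F₁/k = 196.7/0.2618 = 751.24 Gt C; kt = 0.2618 × 6.08 = 1.592, e^(−kt) = 0.2035.
M(6.08) = 751.24 + (878.8 − 751.24) × 0.2035 = 751.24 + 25.96 = 777.20 Gt C.

777 Gt C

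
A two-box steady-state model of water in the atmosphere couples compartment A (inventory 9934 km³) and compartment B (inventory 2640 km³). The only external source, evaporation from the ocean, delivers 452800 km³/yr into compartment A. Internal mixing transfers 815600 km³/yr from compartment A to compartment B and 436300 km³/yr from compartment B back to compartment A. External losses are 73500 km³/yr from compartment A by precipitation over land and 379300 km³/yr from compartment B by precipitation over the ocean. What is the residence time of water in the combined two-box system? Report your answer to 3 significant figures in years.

For the system as a whole, the A↔B exchange is internal and contributes nothing to the throughput; only the external sinks remove mass.
M_total = 9934 + 2640 = 12574 km³.
ΣF_external_out = 73500 + 379300 = 452800 km³/yr.
τ = M_total / ΣF_ext = 12574 / 452800 = 0.02777 yr.

0.0278 yr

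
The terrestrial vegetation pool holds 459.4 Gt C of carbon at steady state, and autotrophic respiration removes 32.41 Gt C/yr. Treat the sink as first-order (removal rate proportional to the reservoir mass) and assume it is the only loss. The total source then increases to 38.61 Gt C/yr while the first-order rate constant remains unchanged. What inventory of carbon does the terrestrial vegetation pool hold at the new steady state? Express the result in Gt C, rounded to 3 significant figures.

547 Gt C

Rate constant k = F/M = 32.41 / 459.4 = 0.07055 yr⁻¹.
At the new steady state, source = k·M_new ⇒ M_new = 38.61 / 0.07055 = 547.3 Gt C.
(Equivalently M_new = M × F_new/F_old = 459.4 × 38.61/32.41.)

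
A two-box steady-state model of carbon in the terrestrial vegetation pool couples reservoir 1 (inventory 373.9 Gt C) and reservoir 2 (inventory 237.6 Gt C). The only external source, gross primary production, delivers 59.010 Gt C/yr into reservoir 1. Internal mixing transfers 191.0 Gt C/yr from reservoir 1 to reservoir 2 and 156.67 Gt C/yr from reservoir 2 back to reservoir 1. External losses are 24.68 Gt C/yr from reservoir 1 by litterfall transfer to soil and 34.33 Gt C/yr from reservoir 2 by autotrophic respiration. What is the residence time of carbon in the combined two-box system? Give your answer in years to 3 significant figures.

Residence time in the combined system uses the total inventory and the total *external* removal — internal exchanges between the two boxes cancel.
M_total = 373.9 + 237.6 = 611.50 Gt C.
ΣF_external_out = 24.68 + 34.33 = 59.010 Gt C/yr.
τ = M_total / ΣF_ext = 611.50 / 59.010 = 10.36 yr.

10.4 yr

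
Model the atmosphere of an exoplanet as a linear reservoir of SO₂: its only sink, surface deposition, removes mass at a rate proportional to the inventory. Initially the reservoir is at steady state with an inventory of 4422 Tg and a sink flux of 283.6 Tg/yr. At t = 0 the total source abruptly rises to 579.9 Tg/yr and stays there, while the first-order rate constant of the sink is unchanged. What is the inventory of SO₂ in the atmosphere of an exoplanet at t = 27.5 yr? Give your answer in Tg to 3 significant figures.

8250 Tg

Residence time τ = M₀/F₀ = 15.59 yr. The eventual steady state is M_∞ = M₀·(F₁/F₀) = 4422 × 579.9/283.6 = 9042.0 Tg.
The anomaly ΔM(t) = M(t) − M_∞ decays as ΔM₀·e^(−t/τ) with ΔM₀ = 4422 − 9042.0 = −4620 Tg.
At t = 27.5 yr, e^(−t/τ) = e^(−1.764) = 0.1714, so ΔM = −791.9 Tg and M = 9042.0 − 791.9 = 8250.1 Tg.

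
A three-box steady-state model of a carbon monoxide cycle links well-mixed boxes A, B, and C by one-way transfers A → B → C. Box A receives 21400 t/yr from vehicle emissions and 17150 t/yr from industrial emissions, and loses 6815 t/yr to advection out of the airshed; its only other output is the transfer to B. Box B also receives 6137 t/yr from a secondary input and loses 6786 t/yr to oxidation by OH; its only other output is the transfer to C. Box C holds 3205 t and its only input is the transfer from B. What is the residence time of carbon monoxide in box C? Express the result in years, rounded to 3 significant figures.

Box A: F(A→B) = (21400 + 17150) − 6815 = 31735 t/yr.
Box B: F(B→C) = (31735 + 6137) − 6786 = 31086 t/yr.
Box C throughput = its input = 31086 t/yr; τ = 3205 / 31086 = 0.1031 yr.

0.103 yr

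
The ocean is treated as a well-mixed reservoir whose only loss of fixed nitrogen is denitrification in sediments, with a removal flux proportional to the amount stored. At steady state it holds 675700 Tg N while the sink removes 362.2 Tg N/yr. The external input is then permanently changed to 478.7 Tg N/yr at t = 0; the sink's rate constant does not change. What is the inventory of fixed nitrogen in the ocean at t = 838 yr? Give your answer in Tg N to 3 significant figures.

τ = M₀/F₀ = 675700/362.2 = 1866 yr; rate constant k = 1/τ.
New steady state M_∞ = F₁/k = F₁·τ = 478.7 × 1866 = 893040 Tg N.
M(t) = M_∞ + (M₀ − M_∞)·e^(−t/τ); t/τ = 838/1866 = 0.4492, so e^(−t/τ) = 0.6381.
M(t) = 893040 − 217300 × 0.6381 = 754350 Tg N.

754000 Tg N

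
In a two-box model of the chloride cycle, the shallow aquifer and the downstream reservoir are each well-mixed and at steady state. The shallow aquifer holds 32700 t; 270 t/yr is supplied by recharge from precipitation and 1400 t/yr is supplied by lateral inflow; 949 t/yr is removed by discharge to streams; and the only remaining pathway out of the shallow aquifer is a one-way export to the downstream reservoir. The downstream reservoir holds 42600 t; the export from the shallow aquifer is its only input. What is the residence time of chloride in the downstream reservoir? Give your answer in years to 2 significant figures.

59 yr

Balance the shallow aquifer: ΣF_in = 270 + 1400 = 1670.0 t/yr.
Export to the downstream reservoir = ΣF_in − (949) = 721.00 t/yr.
At steady state the output of the downstream reservoir equals its input, 721.00 t/yr.
τ = M / F = 42600 / 721.00 = 59.08 yr.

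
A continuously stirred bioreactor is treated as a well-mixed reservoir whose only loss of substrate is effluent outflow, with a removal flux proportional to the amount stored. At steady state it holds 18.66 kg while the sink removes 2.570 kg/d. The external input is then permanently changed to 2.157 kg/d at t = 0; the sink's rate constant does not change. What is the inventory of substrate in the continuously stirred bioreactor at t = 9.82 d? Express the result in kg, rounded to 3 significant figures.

The sink rate constant is k = F₀/M₀ = 2.570/18.66 = 0.1377 d⁻¹.
Solving dM/dt = F₁ − kM with M(0) = M₀ gives M(t) = F₁/k + (M₀ − F₁/k)·e^(−kt).
F₁/k = 2.157/0.1377 = 15.661 kg; kt = 0.1377 × 9.82 = 1.352, e^(−kt) = 0.2586.
M(9.82) = 15.661 + (18.66 − 15.661) × 0.2586 = 15.661 + 0.7754 = 16.437 kg.

16.4 kg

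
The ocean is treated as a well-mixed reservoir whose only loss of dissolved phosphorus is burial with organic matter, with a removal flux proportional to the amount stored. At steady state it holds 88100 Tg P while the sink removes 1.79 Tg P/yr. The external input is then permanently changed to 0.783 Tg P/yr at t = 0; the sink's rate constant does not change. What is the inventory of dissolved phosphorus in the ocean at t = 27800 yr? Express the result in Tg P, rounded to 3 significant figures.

66700 Tg P

Residence time τ = M₀/F₀ = 49220 yr. The eventual steady state is M_∞ = M₀·(F₁/F₀) = 88100 × 0.783/1.79 = 38538 Tg P.
The anomaly ΔM(t) = M(t) − M_∞ decays as ΔM₀·e^(−t/τ) with ΔM₀ = 88100 − 38538 = 49560 Tg P.
At t = 27800 yr, e^(−t/τ) = e^(−0.5648) = 0.5685, so ΔM = 28170 Tg P and M = 38538 + 28170 = 66712 Tg P.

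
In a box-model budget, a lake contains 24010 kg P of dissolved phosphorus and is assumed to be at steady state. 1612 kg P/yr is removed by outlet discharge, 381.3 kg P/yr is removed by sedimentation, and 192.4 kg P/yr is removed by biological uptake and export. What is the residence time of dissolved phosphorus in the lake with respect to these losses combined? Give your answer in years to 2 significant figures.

Total removal = 1612 + 381.3 + 192.4 = 2185.7 kg P/yr.
τ = M / ΣF_out = 24010 / 2185.7 = 10.99 yr.

11 yr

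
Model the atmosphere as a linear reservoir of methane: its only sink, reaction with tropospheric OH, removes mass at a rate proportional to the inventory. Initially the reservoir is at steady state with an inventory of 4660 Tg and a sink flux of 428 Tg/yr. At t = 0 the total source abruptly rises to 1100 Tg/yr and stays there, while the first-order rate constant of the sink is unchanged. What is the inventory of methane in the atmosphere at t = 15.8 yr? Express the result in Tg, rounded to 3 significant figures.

τ = M₀/F₀ = 4660/428 = 10.89 yr; rate constant k = 1/τ.
New steady state M_∞ = F₁/k = F₁·τ = 1100 × 10.89 = 11977 Tg.
M(t) = M_∞ + (M₀ − M_∞)·e^(−t/τ); t/τ = 15.8/10.89 = 1.451, so e^(−t/τ) = 0.2343.
M(t) = 11977 − 7317 × 0.2343 = 10262 Tg.

10300 Tg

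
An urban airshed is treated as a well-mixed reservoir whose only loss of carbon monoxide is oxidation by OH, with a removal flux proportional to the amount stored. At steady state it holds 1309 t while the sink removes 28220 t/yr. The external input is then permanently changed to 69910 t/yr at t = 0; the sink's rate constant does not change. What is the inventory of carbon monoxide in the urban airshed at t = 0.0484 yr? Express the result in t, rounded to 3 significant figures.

Residence time τ = M₀/F₀ = 0.04639 yr. The eventual steady state is M_∞ = M₀·(F₁/F₀) = 1309 × 69910/28220 = 3242.8 t.
The anomaly ΔM(t) = M(t) − M_∞ decays as ΔM₀·e^(−t/τ) with ΔM₀ = 1309 − 3242.8 = −1934 t.
At t = 0.0484 yr, e^(−t/τ) = e^(−1.043) = 0.3522, so ΔM = −681.2 t and M = 3242.8 − 681.2 = 2561.6 t.

2560 t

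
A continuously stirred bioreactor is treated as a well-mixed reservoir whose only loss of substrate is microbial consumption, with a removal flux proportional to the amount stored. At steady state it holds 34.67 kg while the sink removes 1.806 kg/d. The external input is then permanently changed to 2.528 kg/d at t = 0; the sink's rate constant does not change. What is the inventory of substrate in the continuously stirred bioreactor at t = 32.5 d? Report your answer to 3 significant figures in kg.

Residence time τ = M₀/F₀ = 19.20 d. The eventual steady state is M_∞ = M₀·(F₁/F₀) = 34.67 × 2.528/1.806 = 48.530 kg.
The anomaly ΔM(t) = M(t) − M_∞ decays as ΔM₀·e^(−t/τ) with ΔM₀ = 34.67 − 48.530 = −13.86 kg.
At t = 32.5 d, e^(−t/τ) = e^(−1.693) = 0.1840, so ΔM = −2.550 kg and M = 48.530 − 2.550 = 45.980 kg.

46.0 kg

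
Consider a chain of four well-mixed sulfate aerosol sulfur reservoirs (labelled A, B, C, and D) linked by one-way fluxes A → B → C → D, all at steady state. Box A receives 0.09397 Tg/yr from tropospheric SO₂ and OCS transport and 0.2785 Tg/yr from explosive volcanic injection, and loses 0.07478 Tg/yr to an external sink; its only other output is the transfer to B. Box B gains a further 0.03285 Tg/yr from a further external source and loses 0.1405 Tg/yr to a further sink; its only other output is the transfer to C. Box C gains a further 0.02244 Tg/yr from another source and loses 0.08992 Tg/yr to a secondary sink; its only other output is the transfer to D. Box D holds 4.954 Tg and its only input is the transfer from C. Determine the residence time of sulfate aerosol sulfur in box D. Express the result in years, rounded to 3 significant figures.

Box A: F(A→B) = (0.09397 + 0.2785) − 0.07478 = 0.29769 Tg/yr.
Box B: F(B→C) = (0.29769 + 0.03285) − 0.1405 = 0.19004 Tg/yr.
Box C: F(C→D) = (0.19004 + 0.02244) − 0.08992 = 0.12256 Tg/yr.
Box D throughput = its input = 0.12256 Tg/yr; τ = 4.954 / 0.12256 = 40.42 yr.

40.4 yr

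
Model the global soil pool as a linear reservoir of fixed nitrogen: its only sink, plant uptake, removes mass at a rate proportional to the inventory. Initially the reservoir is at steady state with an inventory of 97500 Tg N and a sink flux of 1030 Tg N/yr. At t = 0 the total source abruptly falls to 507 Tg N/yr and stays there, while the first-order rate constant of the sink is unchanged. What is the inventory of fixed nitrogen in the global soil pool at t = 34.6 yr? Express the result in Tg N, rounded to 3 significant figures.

The sink rate constant is k = F₀/M₀ = 1030/97500 = 0.01056 yr⁻¹.
Solving dM/dt = F₁ − kM with M(0) = M₀ gives M(t) = F₁/k + (M₀ − F₁/k)·e^(−kt).
F₁/k = 507/0.01056 = 47993 Tg N; kt = 0.01056 × 34.6 = 0.3655, e^(−kt) = 0.6938.
M(34.6) = 47993 + (97500 − 47993) × 0.6938 = 47993 + 34350 = 82343 Tg N.

82300 Tg N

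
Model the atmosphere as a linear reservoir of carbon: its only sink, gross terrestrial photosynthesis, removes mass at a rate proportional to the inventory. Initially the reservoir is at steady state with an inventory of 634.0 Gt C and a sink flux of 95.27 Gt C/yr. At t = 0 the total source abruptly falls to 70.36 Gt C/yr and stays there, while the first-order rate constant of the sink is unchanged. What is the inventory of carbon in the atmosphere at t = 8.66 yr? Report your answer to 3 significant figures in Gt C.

Residence time τ = M₀/F₀ = 6.655 yr. The eventual steady state is M_∞ = M₀·(F₁/F₀) = 634.0 × 70.36/95.27 = 468.23 Gt C.
The anomaly ΔM(t) = M(t) − M_∞ decays as ΔM₀·e^(−t/τ) with ΔM₀ = 634.0 − 468.23 = 165.8 Gt C.
At t = 8.66 yr, e^(−t/τ) = e^(−1.301) = 0.2722, so ΔM = 45.12 Gt C and M = 468.23 + 45.12 = 513.35 Gt C.

513 Gt C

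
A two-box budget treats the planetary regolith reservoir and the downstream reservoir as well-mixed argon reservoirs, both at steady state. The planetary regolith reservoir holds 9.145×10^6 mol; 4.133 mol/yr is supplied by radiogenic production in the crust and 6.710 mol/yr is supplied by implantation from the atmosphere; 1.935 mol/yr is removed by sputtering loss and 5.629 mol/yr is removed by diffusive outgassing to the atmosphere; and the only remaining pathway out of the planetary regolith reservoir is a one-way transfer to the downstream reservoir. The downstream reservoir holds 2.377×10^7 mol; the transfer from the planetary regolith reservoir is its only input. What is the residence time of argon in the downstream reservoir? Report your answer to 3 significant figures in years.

7.25×10^6 yr

Balance the planetary regolith reservoir: ΣF_in = 4.133 + 6.710 = 10.843 mol/yr.
Transfer to the downstream reservoir = ΣF_in − (1.935 + 5.629) = 3.2790 mol/yr.
At steady state the output of the downstream reservoir equals its input, 3.2790 mol/yr.
τ = M / F = 2.377×10^7 / 3.2790 = 7.249×10^6 yr.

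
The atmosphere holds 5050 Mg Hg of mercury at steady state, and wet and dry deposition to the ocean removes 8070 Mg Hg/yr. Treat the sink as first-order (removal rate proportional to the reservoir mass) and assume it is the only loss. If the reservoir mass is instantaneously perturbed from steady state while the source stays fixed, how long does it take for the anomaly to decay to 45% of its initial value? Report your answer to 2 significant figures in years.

For a linear reservoir the anomaly decays as exp(−t/τ) with τ = M/F = 5050/8070 = 0.6258 yr.
exp(−t/τ) = 0.45 ⇒ t = −τ ln(0.45) = 0.6258 × 0.7985 = 0.4997 yr.

0.50 yr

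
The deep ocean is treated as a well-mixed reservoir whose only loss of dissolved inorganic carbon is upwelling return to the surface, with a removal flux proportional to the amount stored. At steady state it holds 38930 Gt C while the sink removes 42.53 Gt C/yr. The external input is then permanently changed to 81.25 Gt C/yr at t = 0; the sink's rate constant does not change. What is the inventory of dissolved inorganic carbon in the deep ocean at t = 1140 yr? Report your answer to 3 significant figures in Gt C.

64200 Gt C

τ = M₀/F₀ = 38930/42.53 = 915.4 yr; rate constant k = 1/τ.
New steady state M_∞ = F₁/k = F₁·τ = 81.25 × 915.4 = 74373 Gt C.
M(t) = M_∞ + (M₀ − M_∞)·e^(−t/τ); t/τ = 1140/915.4 = 1.245, so e^(−t/τ) = 0.2878.
M(t) = 74373 − 35440 × 0.2878 = 64171 Gt C.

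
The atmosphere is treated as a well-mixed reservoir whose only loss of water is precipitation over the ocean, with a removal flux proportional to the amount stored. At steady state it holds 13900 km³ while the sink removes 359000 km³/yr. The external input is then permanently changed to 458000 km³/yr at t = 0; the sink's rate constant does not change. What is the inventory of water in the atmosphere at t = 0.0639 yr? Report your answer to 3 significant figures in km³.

17000 km³

Residence time τ = M₀/F₀ = 0.03872 yr. The eventual steady state is M_∞ = M₀·(F₁/F₀) = 13900 × 458000/359000 = 17733 km³.
The anomaly ΔM(t) = M(t) − M_∞ decays as ΔM₀·e^(−t/τ) with ΔM₀ = 13900 − 17733 = −3833 km³.
At t = 0.0639 yr, e^(−t/τ) = e^(−1.650) = 0.1920, so ΔM = −735.9 km³ and M = 17733 − 735.9 = 16997 km³.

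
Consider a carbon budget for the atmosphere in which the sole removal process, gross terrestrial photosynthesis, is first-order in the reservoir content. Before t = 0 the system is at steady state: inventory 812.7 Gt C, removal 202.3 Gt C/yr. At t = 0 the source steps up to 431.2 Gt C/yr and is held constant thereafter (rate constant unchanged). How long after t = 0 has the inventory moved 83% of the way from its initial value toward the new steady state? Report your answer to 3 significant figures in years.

7.12 yr

τ = M₀/F₀ = 812.7/202.3 = 4.017 yr.
The remaining gap fraction is e^(−t/τ); 83% covered ⇒ e^(−t/τ) = 0.170.
t = −τ ln(0.170) = 4.017 × 1.772 = 7.118 yr.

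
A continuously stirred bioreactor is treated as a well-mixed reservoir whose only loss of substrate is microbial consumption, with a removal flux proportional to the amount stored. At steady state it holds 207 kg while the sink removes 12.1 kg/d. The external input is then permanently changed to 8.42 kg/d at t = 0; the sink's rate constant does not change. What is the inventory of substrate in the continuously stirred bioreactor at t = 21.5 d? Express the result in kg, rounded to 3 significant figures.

Residence time τ = M₀/F₀ = 17.11 d. The eventual steady state is M_∞ = M₀·(F₁/F₀) = 207 × 8.42/12.1 = 144.04 kg.
The anomaly ΔM(t) = M(t) − M_∞ decays as ΔM₀·e^(−t/τ) with ΔM₀ = 207 − 144.04 = 62.96 kg.
At t = 21.5 d, e^(−t/τ) = e^(−1.257) = 0.2846, so ΔM = 17.92 kg and M = 144.04 + 17.92 = 161.96 kg.

162 kg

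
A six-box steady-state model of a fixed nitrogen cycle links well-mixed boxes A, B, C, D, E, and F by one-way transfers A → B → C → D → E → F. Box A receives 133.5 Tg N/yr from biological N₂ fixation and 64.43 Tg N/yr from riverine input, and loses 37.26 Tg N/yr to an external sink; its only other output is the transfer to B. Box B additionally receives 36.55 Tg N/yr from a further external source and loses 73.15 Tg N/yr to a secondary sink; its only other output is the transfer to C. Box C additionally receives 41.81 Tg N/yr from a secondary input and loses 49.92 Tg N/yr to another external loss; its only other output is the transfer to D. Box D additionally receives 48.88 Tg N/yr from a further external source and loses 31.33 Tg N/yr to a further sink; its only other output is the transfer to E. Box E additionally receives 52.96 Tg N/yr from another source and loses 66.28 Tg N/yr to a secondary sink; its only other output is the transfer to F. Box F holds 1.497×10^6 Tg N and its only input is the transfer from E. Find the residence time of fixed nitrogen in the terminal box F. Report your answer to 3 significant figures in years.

Box A: F(A→B) = (133.5 + 64.43) − 37.26 = 160.67 Tg N/yr.
Box B: F(B→C) = (160.67 + 36.55) − 73.15 = 124.07 Tg N/yr.
Box C: F(C→D) = (124.07 + 41.81) − 49.92 = 115.96 Tg N/yr.
Box D: F(D→E) = (115.96 + 48.88) − 31.33 = 133.51 Tg N/yr.
Box E: F(E→F) = (133.51 + 52.96) − 66.28 = 120.19 Tg N/yr.
Box F throughput = its input = 120.19 Tg N/yr; τ = 1.497×10^6 / 120.19 = 12460 yr.

12500 yr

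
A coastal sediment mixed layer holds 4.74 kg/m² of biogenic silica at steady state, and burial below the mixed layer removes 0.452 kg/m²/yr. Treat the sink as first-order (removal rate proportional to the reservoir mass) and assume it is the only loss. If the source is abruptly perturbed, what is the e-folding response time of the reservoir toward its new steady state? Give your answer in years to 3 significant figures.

10.5 yr

For a linear reservoir the response time equals the residence time τ = M/F.
τ = 4.74 / 0.452 = 10.49 yr.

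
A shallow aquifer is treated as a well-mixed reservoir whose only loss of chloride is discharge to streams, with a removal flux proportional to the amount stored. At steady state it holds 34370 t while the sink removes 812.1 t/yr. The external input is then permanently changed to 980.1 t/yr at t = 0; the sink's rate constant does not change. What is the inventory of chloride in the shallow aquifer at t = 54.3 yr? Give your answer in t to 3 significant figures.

39500 t

Residence time τ = M₀/F₀ = 42.32 yr. The eventual steady state is M_∞ = M₀·(F₁/F₀) = 34370 × 980.1/812.1 = 41480 t.
The anomaly ΔM(t) = M(t) − M_∞ decays as ΔM₀·e^(−t/τ) with ΔM₀ = 34370 − 41480 = −7110 t.
At t = 54.3 yr, e^(−t/τ) = e^(−1.283) = 0.2772, so ΔM = −1971 t and M = 41480 − 1971 = 39509 t.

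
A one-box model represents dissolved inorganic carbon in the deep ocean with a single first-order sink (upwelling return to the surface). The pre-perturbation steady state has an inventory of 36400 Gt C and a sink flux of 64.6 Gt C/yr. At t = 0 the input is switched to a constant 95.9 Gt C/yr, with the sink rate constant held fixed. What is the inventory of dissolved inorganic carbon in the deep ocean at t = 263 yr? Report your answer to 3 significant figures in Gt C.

The sink rate constant is k = F₀/M₀ = 64.6/36400 = 0.001775 yr⁻¹.
Solving dM/dt = F₁ − kM with M(0) = M₀ gives M(t) = F₁/k + (M₀ − F₁/k)·e^(−kt).
F₁/k = 95.9/0.001775 = 54037 Gt C; kt = 0.001775 × 263 = 0.4668, e^(−kt) = 0.6270.
M(263) = 54037 + (36400 − 54037) × 0.6270 = 54037 − 11060 = 42978 Gt C.

43000 Gt C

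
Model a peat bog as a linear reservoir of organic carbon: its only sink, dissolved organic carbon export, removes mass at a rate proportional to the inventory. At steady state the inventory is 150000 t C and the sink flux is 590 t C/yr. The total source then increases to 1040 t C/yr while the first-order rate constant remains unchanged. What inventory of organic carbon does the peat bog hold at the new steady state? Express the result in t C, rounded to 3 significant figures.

Rate constant k = F/M = 590 / 150000 = 0.003933 yr⁻¹.
At the new steady state, source = k·M_new ⇒ M_new = 1040 / 0.003933 = 264400 t C.
(Equivalently M_new = M × F_new/F_old = 150000 × 1040/590.)

264000 t C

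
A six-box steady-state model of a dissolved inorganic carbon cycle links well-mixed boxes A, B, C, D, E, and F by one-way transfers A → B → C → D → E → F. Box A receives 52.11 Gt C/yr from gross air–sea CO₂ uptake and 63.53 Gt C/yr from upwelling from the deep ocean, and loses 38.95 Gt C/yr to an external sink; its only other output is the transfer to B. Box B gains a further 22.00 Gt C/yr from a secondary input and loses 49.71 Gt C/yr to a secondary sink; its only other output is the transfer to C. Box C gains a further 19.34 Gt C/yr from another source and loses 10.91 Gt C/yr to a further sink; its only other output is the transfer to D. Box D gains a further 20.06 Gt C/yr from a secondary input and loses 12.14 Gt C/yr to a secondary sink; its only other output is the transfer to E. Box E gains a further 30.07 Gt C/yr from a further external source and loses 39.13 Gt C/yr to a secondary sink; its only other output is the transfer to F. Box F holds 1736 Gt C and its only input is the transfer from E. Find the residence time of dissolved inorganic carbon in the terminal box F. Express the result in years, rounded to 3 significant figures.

Box A: F(A→B) = (52.11 + 63.53) − 38.95 = 76.690 Gt C/yr.
Box B: F(B→C) = (76.690 + 22.00) − 49.71 = 48.980 Gt C/yr.
Box C: F(C→D) = (48.980 + 19.34) − 10.91 = 57.410 Gt C/yr.
Box D: F(D→E) = (57.410 + 20.06) − 12.14 = 65.330 Gt C/yr.
Box E: F(E→F) = (65.330 + 30.07) − 39.13 = 56.270 Gt C/yr.
Box F throughput = its input = 56.270 Gt C/yr; τ = 1736 / 56.270 = 30.85 yr.

30.9 yr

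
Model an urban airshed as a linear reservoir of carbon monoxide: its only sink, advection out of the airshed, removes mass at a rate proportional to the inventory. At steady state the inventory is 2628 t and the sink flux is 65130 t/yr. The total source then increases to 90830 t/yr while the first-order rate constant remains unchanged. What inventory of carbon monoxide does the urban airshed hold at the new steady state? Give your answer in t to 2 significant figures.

3700 t

Rate constant k = F/M = 65130 / 2628 = 24.78 yr⁻¹.
At the new steady state, source = k·M_new ⇒ M_new = 90830 / 24.78 = 3665 t.
(Equivalently M_new = M × F_new/F_old = 2628 × 90830/65130.)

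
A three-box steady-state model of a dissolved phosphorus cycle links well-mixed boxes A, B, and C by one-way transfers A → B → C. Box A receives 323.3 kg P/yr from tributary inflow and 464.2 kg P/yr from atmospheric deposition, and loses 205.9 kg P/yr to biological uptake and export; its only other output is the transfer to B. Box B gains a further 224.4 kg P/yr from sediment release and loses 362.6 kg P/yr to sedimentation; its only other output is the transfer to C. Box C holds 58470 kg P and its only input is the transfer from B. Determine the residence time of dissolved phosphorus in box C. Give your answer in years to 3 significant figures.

Box A: F(A→B) = (323.3 + 464.2) − 205.9 = 581.60 kg P/yr.
Box B: F(B→C) = (581.60 + 224.4) − 362.6 = 443.40 kg P/yr.
Box C throughput = its input = 443.40 kg P/yr; τ = 58470 / 443.40 = 131.9 yr.

132 yr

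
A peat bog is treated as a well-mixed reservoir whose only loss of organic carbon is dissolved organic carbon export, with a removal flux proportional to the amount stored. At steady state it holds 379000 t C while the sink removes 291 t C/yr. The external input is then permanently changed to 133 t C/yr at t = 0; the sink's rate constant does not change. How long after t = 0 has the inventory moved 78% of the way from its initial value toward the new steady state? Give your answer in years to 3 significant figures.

1970 yr

τ = M₀/F₀ = 379000/291 = 1302 yr.
The remaining gap fraction is e^(−t/τ); 78% covered ⇒ e^(−t/τ) = 0.220.
t = −τ ln(0.220) = 1302 × 1.514 = 1972 yr.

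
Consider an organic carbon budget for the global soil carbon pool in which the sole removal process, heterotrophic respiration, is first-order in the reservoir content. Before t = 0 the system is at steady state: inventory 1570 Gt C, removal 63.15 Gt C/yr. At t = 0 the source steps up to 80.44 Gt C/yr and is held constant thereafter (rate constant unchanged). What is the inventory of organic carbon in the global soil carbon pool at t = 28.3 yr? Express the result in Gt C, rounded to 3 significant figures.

Residence time τ = M₀/F₀ = 24.86 yr. The eventual steady state is M_∞ = M₀·(F₁/F₀) = 1570 × 80.44/63.15 = 1999.9 Gt C.
The anomaly ΔM(t) = M(t) − M_∞ decays as ΔM₀·e^(−t/τ) with ΔM₀ = 1570 − 1999.9 = −429.9 Gt C.
At t = 28.3 yr, e^(−t/τ) = e^(−1.138) = 0.3204, so ΔM = −137.7 Gt C and M = 1999.9 − 137.7 = 1862.1 Gt C.

1860 Gt C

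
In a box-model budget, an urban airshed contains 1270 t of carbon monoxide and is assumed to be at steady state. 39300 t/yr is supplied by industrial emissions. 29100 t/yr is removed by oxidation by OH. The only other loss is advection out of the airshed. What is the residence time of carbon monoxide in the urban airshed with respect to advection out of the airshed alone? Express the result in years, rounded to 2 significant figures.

0.12 yr

At steady state ΣF_in = ΣF_out.
ΣF_in = 39300 t/yr.
Advection out of the airshed flux = ΣF_in − (29100) = 39300 − 29100 = 10200 t/yr.
τ = M / F = 1270 / 10200 = 0.1245 yr.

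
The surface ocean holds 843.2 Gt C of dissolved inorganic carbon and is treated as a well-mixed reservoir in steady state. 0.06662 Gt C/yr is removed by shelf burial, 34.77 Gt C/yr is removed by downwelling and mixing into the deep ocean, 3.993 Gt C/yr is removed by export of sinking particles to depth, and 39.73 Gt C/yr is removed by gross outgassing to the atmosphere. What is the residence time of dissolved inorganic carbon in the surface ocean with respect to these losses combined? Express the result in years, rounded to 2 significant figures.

Total removal = 0.06662 + 34.77 + 3.993 + 39.73 = 78.560 Gt C/yr.
τ = M / ΣF_out = 843.2 / 78.560 = 10.73 yr.

11 yr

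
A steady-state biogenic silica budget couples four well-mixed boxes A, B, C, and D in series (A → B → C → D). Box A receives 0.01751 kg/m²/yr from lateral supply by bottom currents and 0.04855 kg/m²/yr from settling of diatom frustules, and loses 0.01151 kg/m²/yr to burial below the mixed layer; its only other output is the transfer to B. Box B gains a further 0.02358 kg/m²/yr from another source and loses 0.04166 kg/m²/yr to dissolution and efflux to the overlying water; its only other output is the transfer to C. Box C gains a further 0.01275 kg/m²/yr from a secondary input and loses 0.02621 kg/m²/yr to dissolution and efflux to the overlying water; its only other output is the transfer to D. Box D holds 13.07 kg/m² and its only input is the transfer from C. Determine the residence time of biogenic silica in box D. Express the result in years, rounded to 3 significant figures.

568 yr

Box A: F(A→B) = (0.01751 + 0.04855) − 0.01151 = 0.054550 kg/m²/yr.
Box B: F(B→C) = (0.054550 + 0.02358) − 0.04166 = 0.036470 kg/m²/yr.
Box C: F(C→D) = (0.036470 + 0.01275) − 0.02621 = 0.023010 kg/m²/yr.
Box D throughput = its input = 0.023010 kg/m²/yr; τ = 13.07 / 0.023010 = 568.0 yr.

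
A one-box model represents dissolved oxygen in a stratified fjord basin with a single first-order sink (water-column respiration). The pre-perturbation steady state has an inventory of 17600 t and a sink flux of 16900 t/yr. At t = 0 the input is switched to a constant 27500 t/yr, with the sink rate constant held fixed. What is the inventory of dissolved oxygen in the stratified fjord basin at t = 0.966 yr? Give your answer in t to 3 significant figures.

τ = M₀/F₀ = 17600/16900 = 1.041 yr; rate constant k = 1/τ.
New steady state M_∞ = F₁/k = F₁·τ = 27500 × 1.041 = 28639 t.
M(t) = M_∞ + (M₀ − M_∞)·e^(−t/τ); t/τ = 0.966/1.041 = 0.9276, so e^(−t/τ) = 0.3955.
M(t) = 28639 − 11040 × 0.3955 = 24273 t.

24300 t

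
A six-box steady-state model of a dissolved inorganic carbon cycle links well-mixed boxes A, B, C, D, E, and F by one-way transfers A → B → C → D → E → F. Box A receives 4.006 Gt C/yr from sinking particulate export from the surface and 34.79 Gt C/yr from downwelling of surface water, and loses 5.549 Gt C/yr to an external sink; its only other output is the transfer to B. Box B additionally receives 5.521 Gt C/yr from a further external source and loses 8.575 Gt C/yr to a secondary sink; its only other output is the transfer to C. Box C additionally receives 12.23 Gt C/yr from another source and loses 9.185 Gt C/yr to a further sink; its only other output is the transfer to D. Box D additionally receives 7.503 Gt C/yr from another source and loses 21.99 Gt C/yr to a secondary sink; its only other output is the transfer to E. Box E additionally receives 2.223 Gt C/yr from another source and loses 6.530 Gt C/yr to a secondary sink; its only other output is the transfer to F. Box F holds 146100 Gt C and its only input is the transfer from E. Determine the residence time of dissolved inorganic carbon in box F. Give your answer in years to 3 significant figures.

10100 yr

Box A: F(A→B) = (4.006 + 34.79) − 5.549 = 33.247 Gt C/yr.
Box B: F(B→C) = (33.247 + 5.521) − 8.575 = 30.193 Gt C/yr.
Box C: F(C→D) = (30.193 + 12.23) − 9.185 = 33.238 Gt C/yr.
Box D: F(D→E) = (33.238 + 7.503) − 21.99 = 18.751 Gt C/yr.
Box E: F(E→F) = (18.751 + 2.223) − 6.530 = 14.444 Gt C/yr.
Box F throughput = its input = 14.444 Gt C/yr; τ = 146100 / 14.444 = 10110 yr.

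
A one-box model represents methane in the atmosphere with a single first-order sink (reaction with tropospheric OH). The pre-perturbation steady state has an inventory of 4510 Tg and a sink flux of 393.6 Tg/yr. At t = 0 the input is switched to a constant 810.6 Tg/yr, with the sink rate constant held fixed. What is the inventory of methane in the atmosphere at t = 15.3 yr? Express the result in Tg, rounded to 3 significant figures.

8030 Tg

Residence time τ = M₀/F₀ = 11.46 yr. The eventual steady state is M_∞ = M₀·(F₁/F₀) = 4510 × 810.6/393.6 = 9288.1 Tg.
The anomaly ΔM(t) = M(t) − M_∞ decays as ΔM₀·e^(−t/τ) with ΔM₀ = 4510 − 9288.1 = −4778 Tg.
At t = 15.3 yr, e^(−t/τ) = e^(−1.335) = 0.2631, so ΔM = −1257 Tg and M = 9288.1 − 1257 = 8031.1 Tg.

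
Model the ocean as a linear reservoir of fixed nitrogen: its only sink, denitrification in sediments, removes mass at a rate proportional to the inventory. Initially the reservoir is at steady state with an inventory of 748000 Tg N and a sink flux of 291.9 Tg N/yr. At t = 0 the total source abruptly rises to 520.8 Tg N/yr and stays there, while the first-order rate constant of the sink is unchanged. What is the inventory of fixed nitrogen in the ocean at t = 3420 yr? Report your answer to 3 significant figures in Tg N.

τ = M₀/F₀ = 748000/291.9 = 2563 yr; rate constant k = 1/τ.
New steady state M_∞ = F₁/k = F₁·τ = 520.8 × 2563 = 1.3346×10^6 Tg N.
M(t) = M_∞ + (M₀ − M_∞)·e^(−t/τ); t/τ = 3420/2563 = 1.335, so e^(−t/τ) = 0.2633.
M(t) = 1.3346×10^6 − 586600 × 0.2633 = 1.1801×10^6 Tg N.

1.18×10^6 Tg N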